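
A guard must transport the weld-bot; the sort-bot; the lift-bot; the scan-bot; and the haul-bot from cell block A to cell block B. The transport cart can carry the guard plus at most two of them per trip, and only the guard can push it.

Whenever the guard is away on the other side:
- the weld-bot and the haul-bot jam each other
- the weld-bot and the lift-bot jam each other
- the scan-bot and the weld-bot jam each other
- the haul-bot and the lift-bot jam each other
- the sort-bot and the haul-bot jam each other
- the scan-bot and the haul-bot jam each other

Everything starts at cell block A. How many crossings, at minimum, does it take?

7

Counting alone: the guard can take at most 2 across per trip to cell block B, so moving all 5 needs at least 3 loaded trips out, with a return between consecutive ones — at least 5 crossings.
The safety rule pushes this higher. Following every safe sequence of crossings, the most of the 5 that can be at cell block B as the transport cart arrives there on crossing 5 is 4 — never all 5.
So no plan with fewer than 7 crossings exists, and this one achieves 7:
1. Guard goes to cell block B with the haul-bot and the weld-bot.
2. Guard goes back to cell block A with the weld-bot.
3. Guard goes to cell block B with the sort-bot and the weld-bot.
4. Guard goes back to cell block A with the haul-bot.
5. Guard goes to cell block B with the lift-bot and the scan-bot.
6. Guard goes back to cell block A with the weld-bot.
7. Guard goes to cell block B with the haul-bot and the weld-bot.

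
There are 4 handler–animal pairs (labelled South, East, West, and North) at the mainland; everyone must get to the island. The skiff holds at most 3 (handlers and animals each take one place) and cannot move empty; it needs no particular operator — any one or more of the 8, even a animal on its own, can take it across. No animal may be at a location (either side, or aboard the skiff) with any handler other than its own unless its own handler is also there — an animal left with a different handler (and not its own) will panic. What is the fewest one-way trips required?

Counting alone: each trip to the island takes at most 3 across and each return brings at least 1 back, so after t trips out (and t−1 returns) at most 3t − (t−1) of the 8 are across; that first reaches 8 at t = 4, so at least 7 crossings are needed.
The safety rule pushes this higher. Following every safe sequence of crossings, the most of the 8 that can be at the island as the skiff arrives there on crossing 7 is 7 — never all 8.
So no plan with fewer than 9 crossings exists, and this one achieves 9:
1. animal South and handler South cross → the island.
2. handler South crosses ← the mainland.
3. animal East, handler East, and handler South cross → the island.
4. animal South and handler South cross ← the mainland.
5. handler North, handler South, and handler West cross → the island.
6. animal East crosses ← the mainland.
7. animal East and animal South cross → the island.
8. animal South crosses ← the mainland.
9. animal North, animal South, and animal West cross → the island.

9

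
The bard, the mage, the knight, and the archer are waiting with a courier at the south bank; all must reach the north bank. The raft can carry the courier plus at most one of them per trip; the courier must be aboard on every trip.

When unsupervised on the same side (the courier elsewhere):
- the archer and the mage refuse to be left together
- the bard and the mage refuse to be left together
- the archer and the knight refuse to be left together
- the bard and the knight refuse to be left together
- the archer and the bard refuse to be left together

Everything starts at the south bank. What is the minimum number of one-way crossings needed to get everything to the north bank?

Whatever the first load, the items left behind include a forbidden pair without the courier. No opening move is safe, so no plan exists.

impossible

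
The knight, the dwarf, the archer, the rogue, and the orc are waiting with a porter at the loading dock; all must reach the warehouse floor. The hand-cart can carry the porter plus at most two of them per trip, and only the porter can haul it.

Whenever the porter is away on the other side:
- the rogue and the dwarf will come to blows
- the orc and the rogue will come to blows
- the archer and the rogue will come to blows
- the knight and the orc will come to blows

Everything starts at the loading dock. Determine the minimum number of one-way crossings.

Counting alone: the porter can take at most 2 across per trip to the warehouse floor, so moving all 5 needs at least 3 loaded trips out, with a return between consecutive ones — at least 5 crossings.
The plan below uses exactly 5 crossings, so it is optimal:
1. Porter goes to the warehouse floor with the knight and the rogue.  [the loading dock: the archer, the dwarf, the orc | the warehouse floor: the knight, the rogue]
2. Porter goes back to the loading dock alone.  [the loading dock: the archer, the dwarf, the orc | the warehouse floor: the knight, the rogue]
3. Porter goes to the warehouse floor with the archer and the dwarf.  [the loading dock: the orc | the warehouse floor: the archer, the dwarf, the knight, the rogue]
4. Porter goes back to the loading dock with the rogue.  [the loading dock: the orc, the rogue | the warehouse floor: the archer, the dwarf, the knight]
5. Porter goes to the warehouse floor with the orc and the rogue.  [the loading dock: — | the warehouse floor: the archer, the dwarf, the knight, the orc, the rogue]

5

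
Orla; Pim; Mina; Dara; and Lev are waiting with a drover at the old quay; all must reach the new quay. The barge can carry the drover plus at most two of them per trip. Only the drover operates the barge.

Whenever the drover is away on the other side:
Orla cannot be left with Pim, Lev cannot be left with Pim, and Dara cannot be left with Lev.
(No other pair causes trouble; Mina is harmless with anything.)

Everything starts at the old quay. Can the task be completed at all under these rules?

1. Drover goes to the new quay with Lev and Orla.  [the old quay: Dara, Mina, Pim | the new quay: Lev, Orla]
2. Drover goes back to the old quay alone.  [the old quay: Dara, Mina, Pim | the new quay: Lev, Orla]
3. Drover goes to the new quay with Mina.  [the old quay: Dara, Pim | the new quay: Lev, Mina, Orla]
4. Drover goes back to the old quay alone.  [the old quay: Dara, Pim | the new quay: Lev, Mina, Orla]
5. Drover goes to the new quay with Dara and Pim.  [the old quay: — | the new quay: Dara, Lev, Mina, Orla, Pim]

Yes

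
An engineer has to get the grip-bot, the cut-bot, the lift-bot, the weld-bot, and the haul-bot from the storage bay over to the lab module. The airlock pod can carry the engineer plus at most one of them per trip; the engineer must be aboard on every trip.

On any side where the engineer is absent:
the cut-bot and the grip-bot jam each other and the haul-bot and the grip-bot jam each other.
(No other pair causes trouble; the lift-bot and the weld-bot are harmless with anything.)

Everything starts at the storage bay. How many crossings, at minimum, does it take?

Counting alone: the engineer can take at most 1 across per trip to the lab module, so moving all 5 needs at least 5 loaded trips out, with a return between consecutive ones — at least 9 crossings.
The safety rule pushes this higher. Following every safe sequence of crossings, the most of the 5 that can be at the lab module as the airlock pod arrives there on crossing 9 is 4 — never all 5.
So no plan with fewer than 11 crossings exists, and this one achieves 11:
1. Engineer goes to the lab module with the grip-bot.  [the storage bay: the cut-bot, the haul-bot, the lift-bot, the weld-bot | the lab module: the grip-bot]
2. Engineer goes back to the storage bay alone.  [the storage bay: the cut-bot, the haul-bot, the lift-bot, the weld-bot | the lab module: the grip-bot]
3. Engineer goes to the lab module with the cut-bot.  [the storage bay: the haul-bot, the lift-bot, the weld-bot | the lab module: the cut-bot, the grip-bot]
4. Engineer goes back to the storage bay with the grip-bot.  [the storage bay: the grip-bot, the haul-bot, the lift-bot, the weld-bot | the lab module: the cut-bot]
5. Engineer goes to the lab module with the haul-bot.  [the storage bay: the grip-bot, the lift-bot, the weld-bot | the lab module: the cut-bot, the haul-bot]
6. Engineer goes back to the storage bay alone.  [the storage bay: the grip-bot, the lift-bot, the weld-bot | the lab module: the cut-bot, the haul-bot]
7. Engineer goes to the lab module with the lift-bot.  [the storage bay: the grip-bot, the weld-bot | the lab module: the cut-bot, the haul-bot, the lift-bot]
8. Engineer goes back to the storage bay alone.  [the storage bay: the grip-bot, the weld-bot | the lab module: the cut-bot, the haul-bot, the lift-bot]
9. Engineer goes to the lab module with the weld-bot.  [the storage bay: the grip-bot | the lab module: the cut-bot, the haul-bot, the lift-bot, the weld-bot]
10. Engineer goes back to the storage bay alone.  [the storage bay: the grip-bot | the lab module: the cut-bot, the haul-bot, the lift-bot, the weld-bot]
11. Engineer goes to the lab module with the grip-bot.  [the storage bay: — | the lab module: the cut-bot, the grip-bot, the haul-bot, the lift-bot, the weld-bot]

11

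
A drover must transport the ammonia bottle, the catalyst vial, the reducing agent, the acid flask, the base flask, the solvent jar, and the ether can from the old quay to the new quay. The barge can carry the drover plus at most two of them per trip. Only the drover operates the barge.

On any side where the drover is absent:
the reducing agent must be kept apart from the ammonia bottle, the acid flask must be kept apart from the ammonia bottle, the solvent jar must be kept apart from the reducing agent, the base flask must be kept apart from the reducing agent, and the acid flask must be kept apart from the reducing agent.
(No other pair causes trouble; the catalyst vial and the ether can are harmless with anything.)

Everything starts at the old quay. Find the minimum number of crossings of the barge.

Counting alone: the drover can take at most 2 across per trip to the new quay, so moving all 7 needs at least 4 loaded trips out, with a return between consecutive ones — at least 7 crossings.
The safety rule pushes this higher. Following every safe sequence of crossings, the most of the 7 that can be at the new quay as the barge arrives there on crossings 7, 9 is 5, 6 respectively — never all 7.
So no plan with fewer than 11 crossings exists, and this one achieves 11:
1. Drover goes to the new quay with the ammonia bottle and the reducing agent.  [the old quay: the acid flask, the base flask, the catalyst vial, the ether can, the solvent jar | the new quay: the ammonia bottle, the reducing agent]
2. Drover goes back to the old quay with the ammonia bottle.  [the old quay: the acid flask, the ammonia bottle, the base flask, the catalyst vial, the ether can, the solvent jar | the new quay: the reducing agent]
3. Drover goes to the new quay with the ammonia bottle and the catalyst vial.  [the old quay: the acid flask, the base flask, the ether can, the solvent jar | the new quay: the ammonia bottle, the catalyst vial, the reducing agent]
4. Drover goes back to the old quay with the ammonia bottle.  [the old quay: the acid flask, the ammonia bottle, the base flask, the ether can, the solvent jar | the new quay: the catalyst vial, the reducing agent]
5. Drover goes to the new quay with the ammonia bottle and the base flask.  [the old quay: the acid flask, the ether can, the solvent jar | the new quay: the ammonia bottle, the base flask, the catalyst vial, the reducing agent]
6. Drover goes back to the old quay with the reducing agent.  [the old quay: the acid flask, the ether can, the reducing agent, the solvent jar | the new quay: the ammonia bottle, the base flask, the catalyst vial]
7. Drover goes to the new quay with the reducing agent and the solvent jar.  [the old quay: the acid flask, the ether can | the new quay: the ammonia bottle, the base flask, the catalyst vial, the reducing agent, the solvent jar]
8. Drover goes back to the old quay with the reducing agent.  [the old quay: the acid flask, the ether can, the reducing agent | the new quay: the ammonia bottle, the base flask, the catalyst vial, the solvent jar]
9. Drover goes to the new quay with the ether can and the reducing agent.  [the old quay: the acid flask | the new quay: the ammonia bottle, the base flask, the catalyst vial, the ether can, the reducing agent, the solvent jar]
10. Drover goes back to the old quay with the reducing agent.  [the old quay: the acid flask, the reducing agent | the new quay: the ammonia bottle, the base flask, the catalyst vial, the ether can, the solvent jar]
11. Drover goes to the new quay with the acid flask and the reducing agent.  [the old quay: — | the new quay: the acid flask, the ammonia bottle, the base flask, the catalyst vial, the ether can, the reducing agent, the solvent jar]

11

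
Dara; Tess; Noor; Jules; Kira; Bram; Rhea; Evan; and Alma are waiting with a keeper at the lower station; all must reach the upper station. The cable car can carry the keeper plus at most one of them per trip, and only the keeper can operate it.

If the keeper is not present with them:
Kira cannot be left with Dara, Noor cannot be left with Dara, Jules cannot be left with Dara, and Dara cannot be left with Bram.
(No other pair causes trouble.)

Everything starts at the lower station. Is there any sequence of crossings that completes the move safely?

Following every safe sequence of crossings from the start, the most of the 9 that can be at the upper station as the cable car arrives there on crossings 1, 3, 5, 7, 9, 11 is 1, 2, 3, 4, 5, 6 respectively; the best ever achieved is 6 of 9.
From crossing 13 on, no configuration arises that was not already reachable earlier: only 176 distinct safe configurations (who is on which side, and where the cable car is) can ever be reached, none of them has everyone across, and every continuation just revisits them. So no valid plan exists.

No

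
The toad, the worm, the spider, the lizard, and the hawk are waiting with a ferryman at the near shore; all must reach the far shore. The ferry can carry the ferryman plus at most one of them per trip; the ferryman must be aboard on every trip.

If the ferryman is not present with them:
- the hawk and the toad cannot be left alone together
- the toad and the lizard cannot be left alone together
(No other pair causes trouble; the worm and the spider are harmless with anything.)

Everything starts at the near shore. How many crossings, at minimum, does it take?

11

Counting alone: the ferryman can take at most 1 across per trip to the far shore, so moving all 5 needs at least 5 loaded trips out, with a return between consecutive ones — at least 9 crossings.
The safety rule pushes this higher. Following every safe sequence of crossings, the most of the 5 that can be at the far shore as the ferry arrives there on crossing 9 is 4 — never all 5.
So no plan with fewer than 11 crossings exists, and this one achieves 11:
1. Ferryman goes to the far shore with the toad.
2. Ferryman goes back to the near shore alone.
3. Ferryman goes to the far shore with the worm.
4. Ferryman goes back to the near shore alone.
5. Ferryman goes to the far shore with the spider.
6. Ferryman goes back to the near shore alone.
7. Ferryman goes to the far shore with the lizard.
8. Ferryman goes back to the near shore with the toad.
9. Ferryman goes to the far shore with the hawk.
10. Ferryman goes back to the near shore alone.
11. Ferryman goes to the far shore with the toad.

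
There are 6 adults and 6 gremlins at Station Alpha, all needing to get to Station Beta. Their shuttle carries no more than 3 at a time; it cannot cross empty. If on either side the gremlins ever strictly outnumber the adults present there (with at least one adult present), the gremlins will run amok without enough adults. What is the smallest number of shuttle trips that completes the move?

impossible

Following every safe sequence of crossings from the start, the most of the 12 that can be at Station Beta as the shuttle arrives there on crossings 1, 3, 5 is 3, 5, 6 respectively; the best ever achieved is 6 of 12.
From crossing 7 on, no configuration arises that was not already reachable earlier: only 17 distinct safe configurations (who is on which side, and where the shuttle is) can ever be reached, none of them has everyone across, and every continuation just revisits them. They are: 0 adults + 0 gremlins across (shuttle back at the start); 0 adults + 1 gremlin across (shuttle there); 0 adults + 1 gremlin across (shuttle back at the start); 0 adults + 2 gremlins across (shuttle there); 0 adults + 2 gremlins across (shuttle back at the start); 0 adults + 3 gremlins across (shuttle there); 0 adults + 3 gremlins across (shuttle back at the start); 0 adults + 4 gremlins across (shuttle there); 0 adults + 4 gremlins across (shuttle back at the start); 0 adults + 5 gremlins across (shuttle there); 0 adults + 5 gremlins across (shuttle back at the start); 0 adults + 6 gremlins across (shuttle there); 1 adult + 1 gremlin across (shuttle there); 1 adult + 1 gremlin across (shuttle back at the start); 2 adults + 2 gremlins across (shuttle there); 2 adults + 2 gremlins across (shuttle back at the start); 3 adults + 3 gremlins across (shuttle there). So no valid plan exists.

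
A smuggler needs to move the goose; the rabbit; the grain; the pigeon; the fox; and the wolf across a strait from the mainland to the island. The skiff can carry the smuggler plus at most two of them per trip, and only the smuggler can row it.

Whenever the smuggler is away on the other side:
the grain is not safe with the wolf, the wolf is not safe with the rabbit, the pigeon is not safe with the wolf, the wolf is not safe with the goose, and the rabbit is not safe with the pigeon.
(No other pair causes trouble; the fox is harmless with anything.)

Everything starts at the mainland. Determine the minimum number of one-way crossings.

9

Counting alone: the smuggler can take at most 2 across per trip to the island, so moving all 6 needs at least 3 loaded trips out, with a return between consecutive ones — at least 5 crossings.
The safety rule pushes this higher. Following every safe sequence of crossings, the most of the 6 that can be at the island as the skiff arrives there on crossings 5, 7 is 4, 5 respectively — never all 6.
So no plan with fewer than 9 crossings exists, and this one achieves 9:
1. Smuggler goes to the island with the rabbit and the wolf.  [the mainland: the fox, the goose, the grain, the pigeon | the island: the rabbit, the wolf]
2. Smuggler goes back to the mainland with the rabbit.  [the mainland: the fox, the goose, the grain, the pigeon, the rabbit | the island: the wolf]
3. Smuggler goes to the island with the goose and the rabbit.  [the mainland: the fox, the grain, the pigeon | the island: the goose, the rabbit, the wolf]
4. Smuggler goes back to the mainland with the wolf.  [the mainland: the fox, the grain, the pigeon, the wolf | the island: the goose, the rabbit]
5. Smuggler goes to the island with the grain and the pigeon.  [the mainland: the fox, the wolf | the island: the goose, the grain, the pigeon, the rabbit]
6. Smuggler goes back to the mainland with the rabbit.  [the mainland: the fox, the rabbit, the wolf | the island: the goose, the grain, the pigeon]
7. Smuggler goes to the island with the fox and the rabbit.  [the mainland: the wolf | the island: the fox, the goose, the grain, the pigeon, the rabbit]
8. Smuggler goes back to the mainland with the rabbit.  [the mainland: the rabbit, the wolf | the island: the fox, the goose, the grain, the pigeon]
9. Smuggler goes to the island with the rabbit and the wolf.  [the mainland: — | the island: the fox, the goose, the grain, the pigeon, the rabbit, the wolf]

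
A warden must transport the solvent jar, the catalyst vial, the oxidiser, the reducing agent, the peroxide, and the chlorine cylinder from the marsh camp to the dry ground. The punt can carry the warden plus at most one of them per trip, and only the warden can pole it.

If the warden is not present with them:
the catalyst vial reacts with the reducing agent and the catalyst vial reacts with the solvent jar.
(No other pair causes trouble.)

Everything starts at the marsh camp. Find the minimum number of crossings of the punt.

Counting alone: the warden can take at most 1 across per trip to the dry ground, so moving all 6 needs at least 6 loaded trips out, with a return between consecutive ones — at least 11 crossings.
The safety rule pushes this higher. Following every safe sequence of crossings, the most of the 6 that can be at the dry ground as the punt arrives there on crossing 11 is 5 — never all 6.
So no plan with fewer than 13 crossings exists, and this one achieves 13:
1. Warden goes to the dry ground with the catalyst vial.
2. Warden goes back to the marsh camp alone.
3. Warden goes to the dry ground with the solvent jar.
4. Warden goes back to the marsh camp with the catalyst vial.
5. Warden goes to the dry ground with the reducing agent.
6. Warden goes back to the marsh camp alone.
7. Warden goes to the dry ground with the oxidiser.
8. Warden goes back to the marsh camp alone.
9. Warden goes to the dry ground with the peroxide.
10. Warden goes back to the marsh camp alone.
11. Warden goes to the dry ground with the chlorine cylinder.
12. Warden goes back to the marsh camp alone.
13. Warden goes to the dry ground with the catalyst vial.

13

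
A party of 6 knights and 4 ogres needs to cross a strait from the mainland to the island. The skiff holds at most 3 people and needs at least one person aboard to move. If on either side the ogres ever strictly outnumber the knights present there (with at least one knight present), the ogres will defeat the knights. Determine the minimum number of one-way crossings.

Counting alone: each trip to the island takes at most 3 across and each return brings at least 1 back, so after t trips out (and t−1 returns) at most 3t − (t−1) of the 10 are across; that first reaches 10 at t = 5, so at least 9 crossings are needed.
The plan below uses exactly 9 crossings, so it is optimal:
1. 2 ogres → the island.  (the mainland: 6K 2O; the island: 0K 2O)
2. 1 ogre ← the mainland.  (the mainland: 6K 3O; the island: 0K 1O)
3. 3 ogres → the island.  (the mainland: 6K 0O; the island: 0K 4O)
4. 1 ogre ← the mainland.  (the mainland: 6K 1O; the island: 0K 3O)
5. 3 knights → the island.  (the mainland: 3K 1O; the island: 3K 3O)
6. 1 ogre ← the mainland.  (the mainland: 3K 2O; the island: 3K 2O)
7. 1 knight and 2 ogres → the island.  (the mainland: 2K 0O; the island: 4K 4O)
8. 1 ogre ← the mainland.  (the mainland: 2K 1O; the island: 4K 3O)
9. 2 knights and 1 ogre → the island.  (the mainland: 0K 0O; the island: 6K 4O)

9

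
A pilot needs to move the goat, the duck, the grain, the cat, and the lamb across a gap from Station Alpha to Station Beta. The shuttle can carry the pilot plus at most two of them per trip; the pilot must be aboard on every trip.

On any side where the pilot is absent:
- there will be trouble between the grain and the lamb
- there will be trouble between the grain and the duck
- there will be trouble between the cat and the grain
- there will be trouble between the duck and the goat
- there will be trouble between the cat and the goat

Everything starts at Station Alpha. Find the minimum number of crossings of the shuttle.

7

Counting alone: the pilot can take at most 2 across per trip to Station Beta, so moving all 5 needs at least 3 loaded trips out, with a return between consecutive ones — at least 5 crossings.
The safety rule pushes this higher. Following every safe sequence of crossings, the most of the 5 that can be at Station Beta as the shuttle arrives there on crossing 5 is 4 — never all 5.
So no plan with fewer than 7 crossings exists, and this one achieves 7:
1. Pilot goes to Station Beta with the goat and the grain.
2. Pilot goes back to Station Alpha alone.
3. Pilot goes to Station Beta with the duck.
4. Pilot goes back to Station Alpha with the goat and the grain.
5. Pilot goes to Station Beta with the cat and the lamb.
6. Pilot goes back to Station Alpha alone.
7. Pilot goes to Station Beta with the goat and the grain.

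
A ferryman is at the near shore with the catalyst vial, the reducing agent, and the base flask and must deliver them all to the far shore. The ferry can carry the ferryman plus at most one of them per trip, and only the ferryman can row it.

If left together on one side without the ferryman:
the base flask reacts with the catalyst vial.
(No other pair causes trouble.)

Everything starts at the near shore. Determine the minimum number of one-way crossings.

Counting alone: the ferryman can take at most 1 across per trip to the far shore, so moving all 3 needs at least 3 loaded trips out, with a return between consecutive ones — at least 5 crossings.
The plan below uses exactly 5 crossings, so it is optimal:
1. Ferryman goes to the far shore with the catalyst vial.
2. Ferryman goes back to the near shore alone.
3. Ferryman goes to the far shore with the reducing agent.
4. Ferryman goes back to the near shore alone.
5. Ferryman goes to the far shore with the base flask.

5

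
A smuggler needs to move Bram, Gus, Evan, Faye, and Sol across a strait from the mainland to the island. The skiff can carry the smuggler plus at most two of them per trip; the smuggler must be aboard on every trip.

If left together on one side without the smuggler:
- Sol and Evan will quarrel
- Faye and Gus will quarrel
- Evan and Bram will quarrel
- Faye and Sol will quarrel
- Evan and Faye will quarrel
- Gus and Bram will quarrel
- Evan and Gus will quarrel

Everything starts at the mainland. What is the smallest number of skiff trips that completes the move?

impossible

Whatever the first load, the items left behind include a forbidden pair without the smuggler. No opening move is safe, so no plan exists.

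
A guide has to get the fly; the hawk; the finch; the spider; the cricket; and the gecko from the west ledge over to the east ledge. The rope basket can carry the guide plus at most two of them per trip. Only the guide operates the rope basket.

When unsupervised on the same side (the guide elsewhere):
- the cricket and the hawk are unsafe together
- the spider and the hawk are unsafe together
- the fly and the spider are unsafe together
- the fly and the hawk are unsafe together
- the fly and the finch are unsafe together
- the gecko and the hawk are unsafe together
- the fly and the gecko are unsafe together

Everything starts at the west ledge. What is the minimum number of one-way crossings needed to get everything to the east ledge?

Counting alone: the guide can take at most 2 across per trip to the east ledge, so moving all 6 needs at least 3 loaded trips out, with a return between consecutive ones — at least 5 crossings.
The safety rule pushes this higher. Following every safe sequence of crossings, the most of the 6 that can be at the east ledge as the rope basket arrives there on crossings 5, 7 is 4, 5 respectively — never all 6.
So no plan with fewer than 9 crossings exists, and this one achieves 9:
1. Guide goes to the east ledge with the fly and the hawk.
2. Guide goes back to the west ledge with the fly.
3. Guide goes to the east ledge with the finch and the fly.
4. Guide goes back to the west ledge with the fly.
5. Guide goes to the east ledge with the gecko and the spider.
6. Guide goes back to the west ledge with the hawk.
7. Guide goes to the east ledge with the cricket and the fly.
8. Guide goes back to the west ledge with the fly.
9. Guide goes to the east ledge with the fly and the hawk.

9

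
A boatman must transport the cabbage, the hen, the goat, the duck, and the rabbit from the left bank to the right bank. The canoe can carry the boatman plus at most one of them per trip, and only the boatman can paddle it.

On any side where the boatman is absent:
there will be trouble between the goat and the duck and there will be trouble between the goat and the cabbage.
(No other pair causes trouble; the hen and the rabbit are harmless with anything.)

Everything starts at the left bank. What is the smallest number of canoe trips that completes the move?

11

Counting alone: the boatman can take at most 1 across per trip to the right bank, so moving all 5 needs at least 5 loaded trips out, with a return between consecutive ones — at least 9 crossings.
The safety rule pushes this higher. Following every safe sequence of crossings, the most of the 5 that can be at the right bank as the canoe arrives there on crossing 9 is 4 — never all 5.
So no plan with fewer than 11 crossings exists, and this one achieves 11:
1. Boatman goes to the right bank with the goat.
2. Boatman goes back to the left bank alone.
3. Boatman goes to the right bank with the cabbage.
4. Boatman goes back to the left bank with the goat.
5. Boatman goes to the right bank with the duck.
6. Boatman goes back to the left bank alone.
7. Boatman goes to the right bank with the hen.
8. Boatman goes back to the left bank alone.
9. Boatman goes to the right bank with the rabbit.
10. Boatman goes back to the left bank alone.
11. Boatman goes to the right bank with the goat.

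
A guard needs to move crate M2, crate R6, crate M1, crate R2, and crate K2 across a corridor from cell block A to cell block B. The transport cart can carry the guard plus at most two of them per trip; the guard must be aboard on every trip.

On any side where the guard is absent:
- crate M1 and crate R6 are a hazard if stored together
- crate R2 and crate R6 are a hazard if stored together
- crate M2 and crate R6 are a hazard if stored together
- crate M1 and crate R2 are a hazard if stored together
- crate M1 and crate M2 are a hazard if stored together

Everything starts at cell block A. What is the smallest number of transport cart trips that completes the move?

Counting alone: the guard can take at most 2 across per trip to cell block B, so moving all 5 needs at least 3 loaded trips out, with a return between consecutive ones — at least 5 crossings.
The safety rule pushes this higher. Following every safe sequence of crossings, the most of the 5 that can be at cell block B as the transport cart arrives there on crossing 5 is 4 — never all 5.
So no plan with fewer than 7 crossings exists, and this one achieves 7:
1. Guard goes to cell block B with crate M1 and crate R6.
2. Guard goes back to cell block A with crate R6.
3. Guard goes to cell block B with crate M2 and crate R2.
4. Guard goes back to cell block A with crate M1.
5. Guard goes to cell block B with crate K2 and crate R6.
6. Guard goes back to cell block A with crate R6.
7. Guard goes to cell block B with crate M1 and crate R6.

7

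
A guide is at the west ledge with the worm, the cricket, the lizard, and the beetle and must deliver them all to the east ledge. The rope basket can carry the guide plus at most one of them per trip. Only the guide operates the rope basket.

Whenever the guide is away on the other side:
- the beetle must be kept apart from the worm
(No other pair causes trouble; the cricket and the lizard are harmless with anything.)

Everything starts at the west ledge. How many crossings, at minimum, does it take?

7

Counting alone: the guide can take at most 1 across per trip to the east ledge, so moving all 4 needs at least 4 loaded trips out, with a return between consecutive ones — at least 7 crossings.
The plan below uses exactly 7 crossings, so it is optimal:
1. Guide goes to the east ledge with the worm.  [the west ledge: the beetle, the cricket, the lizard | the east ledge: the worm]
2. Guide goes back to the west ledge alone.  [the west ledge: the beetle, the cricket, the lizard | the east ledge: the worm]
3. Guide goes to the east ledge with the cricket.  [the west ledge: the beetle, the lizard | the east ledge: the cricket, the worm]
4. Guide goes back to the west ledge alone.  [the west ledge: the beetle, the lizard | the east ledge: the cricket, the worm]
5. Guide goes to the east ledge with the lizard.  [the west ledge: the beetle | the east ledge: the cricket, the lizard, the worm]
6. Guide goes back to the west ledge alone.  [the west ledge: the beetle | the east ledge: the cricket, the lizard, the worm]
7. Guide goes to the east ledge with the beetle.  [the west ledge: — | the east ledge: the beetle, the cricket, the lizard, the worm]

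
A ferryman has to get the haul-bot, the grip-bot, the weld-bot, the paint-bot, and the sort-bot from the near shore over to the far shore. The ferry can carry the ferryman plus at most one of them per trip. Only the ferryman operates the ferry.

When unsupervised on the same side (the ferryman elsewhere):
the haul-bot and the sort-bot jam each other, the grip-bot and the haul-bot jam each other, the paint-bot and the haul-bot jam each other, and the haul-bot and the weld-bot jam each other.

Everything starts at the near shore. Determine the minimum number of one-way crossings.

Following every safe sequence of crossings from the start, the most of the 5 that can be at the far shore as the ferry arrives there on crossings 1, 3 is 1, 2 respectively; the best ever achieved is 2 of 5.
From crossing 5 on, no configuration arises that was not already reachable earlier: only 11 distinct safe configurations (who is on which side, and where the ferry is) can ever be reached, none of them has everyone across, and every continuation just revisits them. So no valid plan exists.

impossible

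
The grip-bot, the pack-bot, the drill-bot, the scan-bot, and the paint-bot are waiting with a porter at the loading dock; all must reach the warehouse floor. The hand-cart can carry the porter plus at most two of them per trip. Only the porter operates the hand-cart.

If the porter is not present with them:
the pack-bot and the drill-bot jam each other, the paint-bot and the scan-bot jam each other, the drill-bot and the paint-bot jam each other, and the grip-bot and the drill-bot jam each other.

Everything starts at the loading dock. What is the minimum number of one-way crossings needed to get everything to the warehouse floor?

5

Counting alone: the porter can take at most 2 across per trip to the warehouse floor, so moving all 5 needs at least 3 loaded trips out, with a return between consecutive ones — at least 5 crossings.
The plan below uses exactly 5 crossings, so it is optimal:
1. Porter goes to the warehouse floor with the drill-bot and the scan-bot.  [the loading dock: the grip-bot, the pack-bot, the paint-bot | the warehouse floor: the drill-bot, the scan-bot]
2. Porter goes back to the loading dock alone.  [the loading dock: the grip-bot, the pack-bot, the paint-bot | the warehouse floor: the drill-bot, the scan-bot]
3. Porter goes to the warehouse floor with the grip-bot and the pack-bot.  [the loading dock: the paint-bot | the warehouse floor: the drill-bot, the grip-bot, the pack-bot, the scan-bot]
4. Porter goes back to the loading dock with the drill-bot.  [the loading dock: the drill-bot, the paint-bot | the warehouse floor: the grip-bot, the pack-bot, the scan-bot]
5. Porter goes to the warehouse floor with the drill-bot and the paint-bot.  [the loading dock: — | the warehouse floor: the drill-bot, the grip-bot, the pack-bot, the paint-bot, the scan-bot]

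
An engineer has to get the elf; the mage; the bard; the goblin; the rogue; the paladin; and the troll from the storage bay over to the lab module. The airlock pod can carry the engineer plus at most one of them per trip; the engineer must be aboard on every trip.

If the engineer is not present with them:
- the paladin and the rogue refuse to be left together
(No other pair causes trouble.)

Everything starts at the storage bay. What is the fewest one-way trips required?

13

Counting alone: the engineer can take at most 1 across per trip to the lab module, so moving all 7 needs at least 7 loaded trips out, with a return between consecutive ones — at least 13 crossings.
The plan below uses exactly 13 crossings, so it is optimal:
1. Engineer goes to the lab module with the rogue.  [the storage bay: the bard, the elf, the goblin, the mage, the paladin, the troll | the lab module: the rogue]
2. Engineer goes back to the storage bay alone.  [the storage bay: the bard, the elf, the goblin, the mage, the paladin, the troll | the lab module: the rogue]
3. Engineer goes to the lab module with the elf.  [the storage bay: the bard, the goblin, the mage, the paladin, the troll | the lab module: the elf, the rogue]
4. Engineer goes back to the storage bay alone.  [the storage bay: the bard, the goblin, the mage, the paladin, the troll | the lab module: the elf, the rogue]
5. Engineer goes to the lab module with the mage.  [the storage bay: the bard, the goblin, the paladin, the troll | the lab module: the elf, the mage, the rogue]
6. Engineer goes back to the storage bay alone.  [the storage bay: the bard, the goblin, the paladin, the troll | the lab module: the elf, the mage, the rogue]
7. Engineer goes to the lab module with the bard.  [the storage bay: the goblin, the paladin, the troll | the lab module: the bard, the elf, the mage, the rogue]
8. Engineer goes back to the storage bay alone.  [the storage bay: the goblin, the paladin, the troll | the lab module: the bard, the elf, the mage, the rogue]
9. Engineer goes to the lab module with the goblin.  [the storage bay: the paladin, the troll | the lab module: the bard, the elf, the goblin, the mage, the rogue]
10. Engineer goes back to the storage bay alone.  [the storage bay: the paladin, the troll | the lab module: the bard, the elf, the goblin, the mage, the rogue]
11. Engineer goes to the lab module with the troll.  [the storage bay: the paladin | the lab module: the bard, the elf, the goblin, the mage, the rogue, the troll]
12. Engineer goes back to the storage bay alone.  [the storage bay: the paladin | the lab module: the bard, the elf, the goblin, the mage, the rogue, the troll]
13. Engineer goes to the lab module with the paladin.  [the storage bay: — | the lab module: the bard, the elf, the goblin, the mage, the paladin, the rogue, the troll]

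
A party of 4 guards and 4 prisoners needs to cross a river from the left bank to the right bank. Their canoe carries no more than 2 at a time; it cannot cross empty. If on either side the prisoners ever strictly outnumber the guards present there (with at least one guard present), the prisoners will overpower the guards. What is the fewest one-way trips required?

impossible

Following every safe sequence of crossings from the start, the most of the 8 that can be at the right bank as the canoe arrives there on crossings 1, 3, 5 is 2, 3, 4 respectively; the best ever achieved is 4 of 8.
From crossing 7 on, no configuration arises that was not already reachable earlier: only 11 distinct safe configurations (who is on which side, and where the canoe is) can ever be reached, none of them has everyone across, and every continuation just revisits them. They are: 0 guards + 0 prisoners across (canoe back at the start); 0 guards + 1 prisoner across (canoe there); 0 guards + 1 prisoner across (canoe back at the start); 0 guards + 2 prisoners across (canoe there); 0 guards + 2 prisoners across (canoe back at the start); 0 guards + 3 prisoners across (canoe there); 0 guards + 3 prisoners across (canoe back at the start); 0 guards + 4 prisoners across (canoe there); 1 guard + 1 prisoner across (canoe there); 1 guard + 1 prisoner across (canoe back at the start); 2 guards + 2 prisoners across (canoe there). So no valid plan exists.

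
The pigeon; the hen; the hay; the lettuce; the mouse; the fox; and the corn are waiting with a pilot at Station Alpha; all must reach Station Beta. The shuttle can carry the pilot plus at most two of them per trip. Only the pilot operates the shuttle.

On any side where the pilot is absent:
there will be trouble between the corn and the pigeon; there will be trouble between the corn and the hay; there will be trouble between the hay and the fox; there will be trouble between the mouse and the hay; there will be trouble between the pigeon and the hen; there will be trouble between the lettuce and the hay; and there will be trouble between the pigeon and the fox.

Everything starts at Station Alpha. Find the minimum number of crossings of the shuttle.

9

Counting alone: the pilot can take at most 2 across per trip to Station Beta, so moving all 7 needs at least 4 loaded trips out, with a return between consecutive ones — at least 7 crossings.
The safety rule pushes this higher. Following every safe sequence of crossings, the most of the 7 that can be at Station Beta as the shuttle arrives there on crossing 7 is 6 — never all 7.
So no plan with fewer than 9 crossings exists, and this one achieves 9:
1. Pilot goes to Station Beta with the hay and the pigeon.  [Station Alpha: the corn, the fox, the hen, the lettuce, the mouse | Station Beta: the hay, the pigeon]
2. Pilot goes back to Station Alpha alone.  [Station Alpha: the corn, the fox, the hen, the lettuce, the mouse | Station Beta: the hay, the pigeon]
3. Pilot goes to Station Beta with the hen.  [Station Alpha: the corn, the fox, the lettuce, the mouse | Station Beta: the hay, the hen, the pigeon]
4. Pilot goes back to Station Alpha with the pigeon.  [Station Alpha: the corn, the fox, the lettuce, the mouse, the pigeon | Station Beta: the hay, the hen]
5. Pilot goes to Station Beta with the corn and the fox.  [Station Alpha: the lettuce, the mouse, the pigeon | Station Beta: the corn, the fox, the hay, the hen]
6. Pilot goes back to Station Alpha with the hay.  [Station Alpha: the hay, the lettuce, the mouse, the pigeon | Station Beta: the corn, the fox, the hen]
7. Pilot goes to Station Beta with the lettuce and the mouse.  [Station Alpha: the hay, the pigeon | Station Beta: the corn, the fox, the hen, the lettuce, the mouse]
8. Pilot goes back to Station Alpha alone.  [Station Alpha: the hay, the pigeon | Station Beta: the corn, the fox, the hen, the lettuce, the mouse]
9. Pilot goes to Station Beta with the hay and the pigeon.  [Station Alpha: — | Station Beta: the corn, the fox, the hay, the hen, the lettuce, the mouse, the pigeon]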